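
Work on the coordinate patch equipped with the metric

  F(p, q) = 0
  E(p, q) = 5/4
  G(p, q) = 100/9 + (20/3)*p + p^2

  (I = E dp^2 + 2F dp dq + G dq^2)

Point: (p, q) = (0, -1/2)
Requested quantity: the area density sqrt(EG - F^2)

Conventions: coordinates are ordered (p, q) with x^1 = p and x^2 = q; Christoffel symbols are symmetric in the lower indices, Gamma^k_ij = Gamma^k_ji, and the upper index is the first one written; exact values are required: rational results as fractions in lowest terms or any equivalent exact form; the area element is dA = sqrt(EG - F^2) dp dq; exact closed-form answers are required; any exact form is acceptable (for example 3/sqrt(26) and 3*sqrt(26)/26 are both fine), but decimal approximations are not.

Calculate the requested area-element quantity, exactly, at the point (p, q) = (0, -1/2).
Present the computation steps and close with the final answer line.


E = 5/4, F = 0, G = 100/9; EG - F^2 = 125/9

Answer: sqrt(EG - F^2) = 5*sqrt(5)/3


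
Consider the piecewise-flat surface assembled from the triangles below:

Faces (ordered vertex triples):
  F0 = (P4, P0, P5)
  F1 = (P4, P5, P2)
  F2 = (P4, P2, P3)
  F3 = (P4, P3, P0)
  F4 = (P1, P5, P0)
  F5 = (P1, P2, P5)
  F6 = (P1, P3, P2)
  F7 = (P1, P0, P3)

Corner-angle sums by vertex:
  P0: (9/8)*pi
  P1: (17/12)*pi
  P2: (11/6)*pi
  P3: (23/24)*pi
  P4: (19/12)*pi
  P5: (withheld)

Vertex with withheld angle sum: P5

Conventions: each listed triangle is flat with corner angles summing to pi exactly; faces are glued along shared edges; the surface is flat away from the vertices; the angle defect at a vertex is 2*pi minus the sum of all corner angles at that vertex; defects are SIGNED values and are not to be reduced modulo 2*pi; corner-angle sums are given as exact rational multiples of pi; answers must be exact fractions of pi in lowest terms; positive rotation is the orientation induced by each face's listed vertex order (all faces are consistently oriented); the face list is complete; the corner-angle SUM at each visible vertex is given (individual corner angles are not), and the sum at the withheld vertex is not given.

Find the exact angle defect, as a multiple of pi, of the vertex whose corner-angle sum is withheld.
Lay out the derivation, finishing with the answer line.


V = 6, E = 12, F = 8; chi = V - E + F = 2
Gauss-Bonnet: total defect = 2*pi*chi = 4*pi; visible defects sum to (37/12)*pi

Answer: defect(P5) = (11/12)*pi


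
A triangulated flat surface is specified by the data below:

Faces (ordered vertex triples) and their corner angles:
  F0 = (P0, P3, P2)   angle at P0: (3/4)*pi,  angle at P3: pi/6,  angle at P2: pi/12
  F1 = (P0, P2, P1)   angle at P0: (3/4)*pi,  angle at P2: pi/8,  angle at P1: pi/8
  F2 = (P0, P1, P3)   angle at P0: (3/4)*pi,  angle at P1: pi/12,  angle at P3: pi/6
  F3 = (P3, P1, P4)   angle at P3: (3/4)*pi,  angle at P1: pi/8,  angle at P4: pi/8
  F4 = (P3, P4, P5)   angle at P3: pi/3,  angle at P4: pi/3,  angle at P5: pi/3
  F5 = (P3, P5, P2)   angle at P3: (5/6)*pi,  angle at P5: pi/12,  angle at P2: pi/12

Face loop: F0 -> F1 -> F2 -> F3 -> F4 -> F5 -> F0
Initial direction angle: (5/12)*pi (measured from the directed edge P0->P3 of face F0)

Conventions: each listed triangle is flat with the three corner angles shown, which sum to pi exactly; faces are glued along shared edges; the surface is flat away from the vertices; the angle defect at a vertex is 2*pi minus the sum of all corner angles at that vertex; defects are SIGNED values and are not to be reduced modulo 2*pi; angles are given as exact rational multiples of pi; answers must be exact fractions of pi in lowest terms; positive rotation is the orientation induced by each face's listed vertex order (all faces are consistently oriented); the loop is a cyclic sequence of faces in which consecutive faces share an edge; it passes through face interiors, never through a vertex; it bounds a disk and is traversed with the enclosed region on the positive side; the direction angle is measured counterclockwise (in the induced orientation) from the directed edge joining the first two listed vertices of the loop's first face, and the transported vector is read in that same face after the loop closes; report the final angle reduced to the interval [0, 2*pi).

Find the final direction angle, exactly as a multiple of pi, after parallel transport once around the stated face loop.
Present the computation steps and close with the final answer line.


enclosed vertex P0: corner angles sum to (9/4)*pi, defect = 2*pi - (9/4)*pi = -pi/4
enclosed vertex P3: corner angles sum to (9/4)*pi, defect = 2*pi - (9/4)*pi = -pi/4
by Gauss-Bonnet the loop rotates the vector by the enclosed defect sum (positive orientation, mod 2*pi)
final angle = (5/12)*pi - pi/2 = (23/12)*pi (mod 2*pi)

Answer: final direction angle = (23/12)*pi


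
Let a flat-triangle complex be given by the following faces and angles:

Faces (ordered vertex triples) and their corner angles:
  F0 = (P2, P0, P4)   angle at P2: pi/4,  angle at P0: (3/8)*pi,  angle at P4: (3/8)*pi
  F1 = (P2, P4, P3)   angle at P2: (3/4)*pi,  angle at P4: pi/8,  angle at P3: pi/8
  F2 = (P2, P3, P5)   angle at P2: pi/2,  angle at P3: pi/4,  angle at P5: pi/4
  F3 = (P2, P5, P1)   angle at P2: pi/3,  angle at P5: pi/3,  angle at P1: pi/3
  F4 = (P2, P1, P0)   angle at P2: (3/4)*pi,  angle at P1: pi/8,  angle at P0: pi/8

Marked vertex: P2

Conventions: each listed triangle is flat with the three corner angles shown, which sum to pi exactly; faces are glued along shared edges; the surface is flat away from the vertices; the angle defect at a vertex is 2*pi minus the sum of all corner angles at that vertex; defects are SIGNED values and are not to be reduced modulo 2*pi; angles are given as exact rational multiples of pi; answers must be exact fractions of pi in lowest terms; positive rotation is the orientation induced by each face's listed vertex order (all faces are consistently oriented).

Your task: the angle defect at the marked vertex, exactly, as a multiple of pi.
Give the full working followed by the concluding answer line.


Sum of corner angles at P2: (31/12)*pi
defect = 2*pi - (31/12)*pi

Answer: defect(P2) = (-7/12)*pi


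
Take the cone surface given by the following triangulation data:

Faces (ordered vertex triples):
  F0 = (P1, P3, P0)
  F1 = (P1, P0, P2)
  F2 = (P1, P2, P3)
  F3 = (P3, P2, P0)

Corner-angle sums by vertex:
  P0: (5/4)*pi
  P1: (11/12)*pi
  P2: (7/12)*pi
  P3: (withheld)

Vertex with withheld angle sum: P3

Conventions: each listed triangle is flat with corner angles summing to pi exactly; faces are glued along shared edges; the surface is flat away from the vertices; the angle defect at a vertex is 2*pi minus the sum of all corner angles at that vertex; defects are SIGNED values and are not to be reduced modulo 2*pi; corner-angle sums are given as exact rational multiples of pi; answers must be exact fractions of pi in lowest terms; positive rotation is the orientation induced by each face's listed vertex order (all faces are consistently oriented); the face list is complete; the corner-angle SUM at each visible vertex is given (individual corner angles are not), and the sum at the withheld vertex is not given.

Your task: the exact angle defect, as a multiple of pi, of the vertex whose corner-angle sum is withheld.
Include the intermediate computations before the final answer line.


V = 4, E = 6, F = 4; chi = V - E + F = 2
Gauss-Bonnet: total defect = 2*pi*chi = 4*pi; visible defects sum to (13/4)*pi

Answer: defect(P3) = (3/4)*pi


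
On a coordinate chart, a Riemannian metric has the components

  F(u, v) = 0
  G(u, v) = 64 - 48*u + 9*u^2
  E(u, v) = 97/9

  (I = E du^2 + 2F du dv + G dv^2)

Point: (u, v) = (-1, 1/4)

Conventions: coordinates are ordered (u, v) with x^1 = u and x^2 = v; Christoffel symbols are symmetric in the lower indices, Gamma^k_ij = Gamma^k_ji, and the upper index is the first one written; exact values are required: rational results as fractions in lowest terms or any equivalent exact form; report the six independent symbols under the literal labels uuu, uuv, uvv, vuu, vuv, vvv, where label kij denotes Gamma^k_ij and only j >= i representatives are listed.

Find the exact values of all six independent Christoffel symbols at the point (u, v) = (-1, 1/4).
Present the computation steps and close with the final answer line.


E = 97/9, F = 0, G = 121 at the point
E_u = 0, E_v = 0, F_u = 0, F_v = 0, G_u = -66, G_v = 0
EG - F^2 = 11737/9;  g^inv = (9/11737) * [[121, 0], [0, 97/9]]
first-kind symbols [ij,l] = (1/2)(d_i g_jl + d_j g_il - d_l g_ij): [uu,u] = E_u/2 = 0, [uu,v] = F_u - E_v/2 = 0, [uv,u] = E_v/2 = 0, [uv,v] = G_u/2 = -33, [vv,u] = F_v - G_u/2 = 33, [vv,v] = G_v/2 = 0
Gamma^u_ij = (G*[ij,u] - F*[ij,v])/(EG - F^2), Gamma^v_ij = (E*[ij,v] - F*[ij,u])/(EG - F^2)

Answer: Gamma_uuu = 0, Gamma_uuv = 0, Gamma_uvv = 297/97, Gamma_vuu = 0, Gamma_vuv = -3/11, Gamma_vvv = 0


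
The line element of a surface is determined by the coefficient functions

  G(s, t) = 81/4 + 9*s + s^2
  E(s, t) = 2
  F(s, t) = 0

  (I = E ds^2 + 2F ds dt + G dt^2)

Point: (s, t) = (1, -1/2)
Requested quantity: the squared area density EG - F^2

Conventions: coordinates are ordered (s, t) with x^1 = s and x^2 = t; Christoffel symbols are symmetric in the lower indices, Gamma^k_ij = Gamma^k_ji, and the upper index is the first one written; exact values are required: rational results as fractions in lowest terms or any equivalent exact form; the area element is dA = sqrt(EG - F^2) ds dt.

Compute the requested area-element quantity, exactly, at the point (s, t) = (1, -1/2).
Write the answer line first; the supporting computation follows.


Answer: EG - F^2 = 121/2

E = 2, F = 0, G = 121/4; EG - F^2 = 121/2


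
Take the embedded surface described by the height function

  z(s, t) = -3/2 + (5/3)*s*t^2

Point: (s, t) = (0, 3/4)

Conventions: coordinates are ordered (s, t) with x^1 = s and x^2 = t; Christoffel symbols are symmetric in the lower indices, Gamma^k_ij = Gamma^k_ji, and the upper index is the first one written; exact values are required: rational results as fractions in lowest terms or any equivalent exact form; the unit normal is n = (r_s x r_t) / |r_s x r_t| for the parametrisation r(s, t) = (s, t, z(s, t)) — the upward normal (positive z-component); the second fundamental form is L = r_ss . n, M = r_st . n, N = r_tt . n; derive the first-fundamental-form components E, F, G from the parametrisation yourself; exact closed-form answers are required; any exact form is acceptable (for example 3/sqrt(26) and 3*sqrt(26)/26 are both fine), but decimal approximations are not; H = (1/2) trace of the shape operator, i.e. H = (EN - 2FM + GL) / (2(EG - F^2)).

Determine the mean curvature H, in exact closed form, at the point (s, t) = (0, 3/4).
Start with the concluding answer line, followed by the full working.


Answer: H = 0

z_s = 15/16, z_t = 0, z_ss = 0, z_st = 5/2, z_tt = 0
E = 481/256, F = 0, G = 1; answer radicand W^2 = 481/256
unnormalised second-form numerators: l = 0, m = 5/2, n = 0; L = l/sqrt(481/256), and similarly M = m/sqrt(W^2), N = n/sqrt(W^2)
H = (E*n - 2*F*m + G*l) / (2*(EG - F^2)*sqrt(W^2)); E*n - 2*F*m + G*l = 0, EG - F^2 = 481/256, so H = (0)/sqrt(481/256)


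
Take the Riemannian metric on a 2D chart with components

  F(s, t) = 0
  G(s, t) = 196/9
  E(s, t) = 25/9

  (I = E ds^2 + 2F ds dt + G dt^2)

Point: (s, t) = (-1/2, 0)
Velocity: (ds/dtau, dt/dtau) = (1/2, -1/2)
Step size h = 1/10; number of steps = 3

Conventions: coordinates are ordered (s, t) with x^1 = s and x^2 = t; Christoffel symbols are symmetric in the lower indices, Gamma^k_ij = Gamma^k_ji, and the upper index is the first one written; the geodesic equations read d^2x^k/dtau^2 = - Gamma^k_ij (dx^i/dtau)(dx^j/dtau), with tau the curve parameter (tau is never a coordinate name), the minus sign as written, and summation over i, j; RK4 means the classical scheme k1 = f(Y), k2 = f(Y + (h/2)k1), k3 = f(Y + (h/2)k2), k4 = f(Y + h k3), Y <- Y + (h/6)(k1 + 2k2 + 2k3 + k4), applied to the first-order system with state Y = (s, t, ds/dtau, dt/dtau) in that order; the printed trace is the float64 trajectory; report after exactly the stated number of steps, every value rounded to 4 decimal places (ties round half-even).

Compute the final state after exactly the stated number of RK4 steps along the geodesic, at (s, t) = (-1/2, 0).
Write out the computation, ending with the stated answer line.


f(Y) = (ds/dtau, dt/dtau, -Gamma^s_ij Y'^i Y'^j, -Gamma^t_ij Y'^i Y'^j) with the Gammas evaluated at the stage position; h = 0.100000; intermediate values shown to 6 dp
step 0: s = -0.5000, t = 0.0000, ds/dtau = 0.5000, dt/dtau = -0.5000
step 1:
  k1: at (s, t) = (-0.500000, 0.000000), (ds/dtau, dt/dtau) = (0.500000, -0.500000); Gamma_sss = 0.000000, Gamma_sst = 0.000000, Gamma_stt = 0.000000, Gamma_tss = 0.000000, Gamma_tst = 0.000000, Gamma_ttt = 0.000000; k1 = (0.500000, -0.500000, 0.000000, 0.000000)
  k2: at (s, t) = (-0.475000, -0.025000), (ds/dtau, dt/dtau) = (0.500000, -0.500000); Gamma_sss = 0.000000, Gamma_sst = 0.000000, Gamma_stt = 0.000000, Gamma_tss = 0.000000, Gamma_tst = 0.000000, Gamma_ttt = 0.000000; k2 = (0.500000, -0.500000, 0.000000, 0.000000)
  k3: at (s, t) = (-0.475000, -0.025000), (ds/dtau, dt/dtau) = (0.500000, -0.500000); Gamma_sss = 0.000000, Gamma_sst = 0.000000, Gamma_stt = 0.000000, Gamma_tss = 0.000000, Gamma_tst = 0.000000, Gamma_ttt = 0.000000; k3 = (0.500000, -0.500000, 0.000000, 0.000000)
  k4: at (s, t) = (-0.450000, -0.050000), (ds/dtau, dt/dtau) = (0.500000, -0.500000); Gamma_sss = 0.000000, Gamma_sst = 0.000000, Gamma_stt = 0.000000, Gamma_tss = 0.000000, Gamma_tst = 0.000000, Gamma_ttt = 0.000000; k4 = (0.500000, -0.500000, 0.000000, 0.000000)
  Y <- Y + (h/6)(k1 + 2k2 + 2k3 + k4): s = -0.4500, t = -0.0500, ds/dtau = 0.5000, dt/dtau = -0.5000
step 2:
  k1: at (s, t) = (-0.450000, -0.050000), (ds/dtau, dt/dtau) = (0.500000, -0.500000); Gamma_sss = 0.000000, Gamma_sst = 0.000000, Gamma_stt = 0.000000, Gamma_tss = 0.000000, Gamma_tst = 0.000000, Gamma_ttt = 0.000000; k1 = (0.500000, -0.500000, 0.000000, 0.000000)
  k2: at (s, t) = (-0.425000, -0.075000), (ds/dtau, dt/dtau) = (0.500000, -0.500000); Gamma_sss = 0.000000, Gamma_sst = 0.000000, Gamma_stt = 0.000000, Gamma_tss = 0.000000, Gamma_tst = 0.000000, Gamma_ttt = 0.000000; k2 = (0.500000, -0.500000, 0.000000, 0.000000)
  k3: at (s, t) = (-0.425000, -0.075000), (ds/dtau, dt/dtau) = (0.500000, -0.500000); Gamma_sss = 0.000000, Gamma_sst = 0.000000, Gamma_stt = 0.000000, Gamma_tss = 0.000000, Gamma_tst = 0.000000, Gamma_ttt = 0.000000; k3 = (0.500000, -0.500000, 0.000000, 0.000000)
  k4: at (s, t) = (-0.400000, -0.100000), (ds/dtau, dt/dtau) = (0.500000, -0.500000); Gamma_sss = 0.000000, Gamma_sst = 0.000000, Gamma_stt = 0.000000, Gamma_tss = 0.000000, Gamma_tst = 0.000000, Gamma_ttt = 0.000000; k4 = (0.500000, -0.500000, 0.000000, 0.000000)
  Y <- Y + (h/6)(k1 + 2k2 + 2k3 + k4): s = -0.4000, t = -0.1000, ds/dtau = 0.5000, dt/dtau = -0.5000
step 3:
  k1: at (s, t) = (-0.400000, -0.100000), (ds/dtau, dt/dtau) = (0.500000, -0.500000); Gamma_sss = 0.000000, Gamma_sst = 0.000000, Gamma_stt = 0.000000, Gamma_tss = 0.000000, Gamma_tst = 0.000000, Gamma_ttt = 0.000000; k1 = (0.500000, -0.500000, 0.000000, 0.000000)
  k2: at (s, t) = (-0.375000, -0.125000), (ds/dtau, dt/dtau) = (0.500000, -0.500000); Gamma_sss = 0.000000, Gamma_sst = 0.000000, Gamma_stt = 0.000000, Gamma_tss = 0.000000, Gamma_tst = 0.000000, Gamma_ttt = 0.000000; k2 = (0.500000, -0.500000, 0.000000, 0.000000)
  k3: at (s, t) = (-0.375000, -0.125000), (ds/dtau, dt/dtau) = (0.500000, -0.500000); Gamma_sss = 0.000000, Gamma_sst = 0.000000, Gamma_stt = 0.000000, Gamma_tss = 0.000000, Gamma_tst = 0.000000, Gamma_ttt = 0.000000; k3 = (0.500000, -0.500000, 0.000000, 0.000000)
  k4: at (s, t) = (-0.350000, -0.150000), (ds/dtau, dt/dtau) = (0.500000, -0.500000); Gamma_sss = 0.000000, Gamma_sst = 0.000000, Gamma_stt = 0.000000, Gamma_tss = 0.000000, Gamma_tst = 0.000000, Gamma_ttt = 0.000000; k4 = (0.500000, -0.500000, 0.000000, 0.000000)
  Y <- Y + (h/6)(k1 + 2k2 + 2k3 + k4): s = -0.3500, t = -0.1500, ds/dtau = 0.5000, dt/dtau = -0.5000

Answer: s = -0.3500, t = -0.1500, ds/dtau = 0.5000, dt/dtau = -0.5000


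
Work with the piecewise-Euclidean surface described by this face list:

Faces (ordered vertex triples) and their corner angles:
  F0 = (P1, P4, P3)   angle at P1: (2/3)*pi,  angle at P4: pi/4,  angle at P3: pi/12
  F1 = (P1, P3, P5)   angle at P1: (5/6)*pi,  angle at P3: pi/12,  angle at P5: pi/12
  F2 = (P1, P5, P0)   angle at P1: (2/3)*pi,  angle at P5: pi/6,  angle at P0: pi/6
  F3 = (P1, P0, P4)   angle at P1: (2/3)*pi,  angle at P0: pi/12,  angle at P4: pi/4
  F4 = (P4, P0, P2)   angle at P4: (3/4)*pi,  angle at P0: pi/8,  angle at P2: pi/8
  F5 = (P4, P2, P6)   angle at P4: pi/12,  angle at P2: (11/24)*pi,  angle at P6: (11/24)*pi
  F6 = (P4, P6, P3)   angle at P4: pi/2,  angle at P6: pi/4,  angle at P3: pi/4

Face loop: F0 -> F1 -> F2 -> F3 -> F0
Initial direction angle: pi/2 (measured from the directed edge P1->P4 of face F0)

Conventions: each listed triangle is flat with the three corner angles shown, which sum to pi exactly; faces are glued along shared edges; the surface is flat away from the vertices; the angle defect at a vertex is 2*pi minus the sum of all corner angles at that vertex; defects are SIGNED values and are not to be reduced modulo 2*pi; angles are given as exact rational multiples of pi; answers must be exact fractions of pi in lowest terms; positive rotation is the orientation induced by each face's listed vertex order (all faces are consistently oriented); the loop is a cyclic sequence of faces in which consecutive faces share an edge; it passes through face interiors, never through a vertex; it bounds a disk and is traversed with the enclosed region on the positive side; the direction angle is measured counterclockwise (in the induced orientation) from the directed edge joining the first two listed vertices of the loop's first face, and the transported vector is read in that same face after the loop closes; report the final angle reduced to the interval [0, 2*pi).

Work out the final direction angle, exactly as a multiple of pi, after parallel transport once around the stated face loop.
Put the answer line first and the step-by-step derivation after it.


Answer: final direction angle = (5/3)*pi

enclosed vertex P1: corner angles sum to (17/6)*pi, defect = 2*pi - (17/6)*pi = (-5/6)*pi
holonomy = initial angle + sum of enclosed defects (mod 2*pi), positive in the induced orientation
final angle = pi/2 - (5/6)*pi = (5/3)*pi (mod 2*pi)


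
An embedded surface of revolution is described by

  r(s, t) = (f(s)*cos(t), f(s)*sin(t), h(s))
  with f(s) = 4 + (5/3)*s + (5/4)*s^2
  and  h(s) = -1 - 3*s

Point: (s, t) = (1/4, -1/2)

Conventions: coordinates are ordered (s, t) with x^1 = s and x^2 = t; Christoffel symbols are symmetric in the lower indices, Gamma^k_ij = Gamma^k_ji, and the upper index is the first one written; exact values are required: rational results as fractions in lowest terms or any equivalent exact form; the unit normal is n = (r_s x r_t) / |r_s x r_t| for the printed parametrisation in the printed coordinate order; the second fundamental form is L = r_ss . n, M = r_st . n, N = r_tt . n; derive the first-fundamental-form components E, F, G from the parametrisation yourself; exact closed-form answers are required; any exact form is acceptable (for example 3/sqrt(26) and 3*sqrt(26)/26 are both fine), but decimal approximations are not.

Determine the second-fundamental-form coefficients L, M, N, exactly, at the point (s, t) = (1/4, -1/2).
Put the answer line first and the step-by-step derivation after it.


Answer: L = 180*sqrt(8209)/8209, M = 0, N = -2589*sqrt(8209)/65672

f = 863/192, f' = 55/24, f'' = 5/2, h' = -3, h'' = 0
E = 8209/576, F = 0, G = 744769/36864; answer radicand W^2 = 8209/576
unnormalised second-form numerators: l = 15/2, m = 0, n = -863/64; L = l/sqrt(8209/576), and similarly M = m/sqrt(W^2), N = n/sqrt(W^2)


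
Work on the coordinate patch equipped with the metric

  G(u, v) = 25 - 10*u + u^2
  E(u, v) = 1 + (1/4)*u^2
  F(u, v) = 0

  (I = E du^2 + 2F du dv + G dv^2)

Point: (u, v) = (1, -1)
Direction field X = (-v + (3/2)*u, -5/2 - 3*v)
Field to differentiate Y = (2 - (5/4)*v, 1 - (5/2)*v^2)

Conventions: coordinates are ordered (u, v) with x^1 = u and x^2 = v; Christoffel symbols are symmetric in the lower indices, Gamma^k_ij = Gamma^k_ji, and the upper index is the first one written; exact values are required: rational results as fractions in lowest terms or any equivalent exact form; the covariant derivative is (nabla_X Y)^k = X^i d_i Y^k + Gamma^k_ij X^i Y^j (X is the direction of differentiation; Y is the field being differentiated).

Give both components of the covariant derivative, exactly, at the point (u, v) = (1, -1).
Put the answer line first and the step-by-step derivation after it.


Answer: (nabla_X Y)^u = -7/5, (nabla_X Y)^v = 97/32

E = 5/4, F = 0, G = 16 at the point
E_u = 1/2, E_v = 0, F_u = 0, F_v = 0, G_u = -8, G_v = 0
EG - F^2 = 20;  g^inv = (1/20) * [[16, 0], [0, 5/4]]
first-kind symbols [ij,l] = (1/2)(d_i g_jl + d_j g_il - d_l g_ij): [uu,u] = E_u/2 = 1/4, [uu,v] = F_u - E_v/2 = 0, [uv,u] = E_v/2 = 0, [uv,v] = G_u/2 = -4, [vv,u] = F_v - G_u/2 = 4, [vv,v] = G_v/2 = 0
Gamma^u_ij = (G*[ij,u] - F*[ij,v])/(EG - F^2), Gamma^v_ij = (E*[ij,v] - F*[ij,u])/(EG - F^2)
Gamma_uuu = 1/5, Gamma_uuv = 0, Gamma_uvv = 16/5, Gamma_vuu = 0, Gamma_vuv = -1/4, Gamma_vvv = 0
X = (5/2, 1/2), Y = (13/4, -3/2) at the point


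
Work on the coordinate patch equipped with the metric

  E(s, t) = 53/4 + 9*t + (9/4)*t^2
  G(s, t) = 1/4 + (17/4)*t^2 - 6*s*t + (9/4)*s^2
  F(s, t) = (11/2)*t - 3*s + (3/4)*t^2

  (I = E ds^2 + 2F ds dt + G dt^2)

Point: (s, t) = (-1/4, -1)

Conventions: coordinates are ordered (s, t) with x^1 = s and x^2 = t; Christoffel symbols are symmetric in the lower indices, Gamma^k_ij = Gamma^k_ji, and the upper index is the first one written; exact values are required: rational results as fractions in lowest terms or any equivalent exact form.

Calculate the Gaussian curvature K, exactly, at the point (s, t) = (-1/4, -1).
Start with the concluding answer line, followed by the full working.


Answer: K = -132624/319225

E = 13/2, F = -4, G = 201/64, EG - F^2 = 565/128 at the point
E_s = 0, E_t = 9/2, F_s = -3, F_t = 4, G_s = 39/8, G_t = -7
E_tt = 9/2, F_st = 0, G_ss = 9/2
Evaluate Brioschi's two determinant matrices M1, M2 and divide by (EG - F^2)^2.
M1 = [[-E_tt/2 + F_st - G_ss/2, E_s/2, F_s - E_t/2], [F_t - G_s/2, E, F], [G_t/2, F, G]] = [[-9/2, 0, -21/4], [25/16, 13/2, -4], [-7/2, -4, 201/64]]; det M1 = -27261/256
M2 = [[0, E_t/2, G_s/2], [E_t/2, E, F], [G_s/2, F, G]] = [[0, 9/4, 39/16], [9/4, 13/2, -4], [39/16, -4, 201/64]]; det M2 = -100755/1024
det M1 - det M2 = -8289/1024; K = -8289/1024 / (565/128)^2 = -132624/319225


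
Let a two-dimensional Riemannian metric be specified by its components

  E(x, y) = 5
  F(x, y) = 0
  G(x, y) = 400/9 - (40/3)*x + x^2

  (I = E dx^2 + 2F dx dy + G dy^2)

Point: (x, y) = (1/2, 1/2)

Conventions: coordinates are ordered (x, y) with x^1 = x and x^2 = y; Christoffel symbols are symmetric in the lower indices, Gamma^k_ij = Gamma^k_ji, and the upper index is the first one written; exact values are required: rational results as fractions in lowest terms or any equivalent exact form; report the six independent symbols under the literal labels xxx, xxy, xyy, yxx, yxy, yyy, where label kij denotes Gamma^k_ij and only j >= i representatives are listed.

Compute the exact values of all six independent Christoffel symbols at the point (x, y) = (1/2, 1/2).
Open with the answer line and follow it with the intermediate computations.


Answer: Gamma_xxx = 0, Gamma_xxy = 0, Gamma_xyy = 37/30, Gamma_yxx = 0, Gamma_yxy = -6/37, Gamma_yyy = 0

E = 5, F = 0, G = 1369/36 at the point
E_x = 0, E_y = 0, F_x = 0, F_y = 0, G_x = -37/3, G_y = 0
EG - F^2 = 6845/36;  g^inv = (36/6845) * [[1369/36, 0], [0, 5]]
first-kind symbols [ij,l] = (1/2)(d_i g_jl + d_j g_il - d_l g_ij): [xx,x] = E_x/2 = 0, [xx,y] = F_x - E_y/2 = 0, [xy,x] = E_y/2 = 0, [xy,y] = G_x/2 = -37/6, [yy,x] = F_y - G_x/2 = 37/6, [yy,y] = G_y/2 = 0
Gamma^x_ij = (G*[ij,x] - F*[ij,y])/(EG - F^2), Gamma^y_ij = (E*[ij,y] - F*[ij,x])/(EG - F^2)


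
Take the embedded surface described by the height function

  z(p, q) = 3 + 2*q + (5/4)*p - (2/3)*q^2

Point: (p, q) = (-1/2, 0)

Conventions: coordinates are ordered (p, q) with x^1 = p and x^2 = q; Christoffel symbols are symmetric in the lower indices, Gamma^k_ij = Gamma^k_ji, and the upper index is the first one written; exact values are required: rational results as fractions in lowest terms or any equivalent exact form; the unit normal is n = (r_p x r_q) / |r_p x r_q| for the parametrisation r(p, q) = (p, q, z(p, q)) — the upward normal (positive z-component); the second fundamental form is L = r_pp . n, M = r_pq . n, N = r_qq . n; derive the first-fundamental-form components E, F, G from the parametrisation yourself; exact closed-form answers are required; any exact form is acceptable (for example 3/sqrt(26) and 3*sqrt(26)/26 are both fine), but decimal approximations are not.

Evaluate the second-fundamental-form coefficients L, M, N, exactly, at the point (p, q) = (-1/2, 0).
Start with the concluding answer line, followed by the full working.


Answer: L = 0, M = 0, N = -16*sqrt(105)/315

z_p = 5/4, z_q = 2, z_pp = 0, z_pq = 0, z_qq = -4/3
E = 41/16, F = 5/2, G = 5; answer radicand W^2 = 105/16
unnormalised second-form numerators: l = 0, m = 0, n = -4/3; L = l/sqrt(105/16), and similarly M = m/sqrt(W^2), N = n/sqrt(W^2)


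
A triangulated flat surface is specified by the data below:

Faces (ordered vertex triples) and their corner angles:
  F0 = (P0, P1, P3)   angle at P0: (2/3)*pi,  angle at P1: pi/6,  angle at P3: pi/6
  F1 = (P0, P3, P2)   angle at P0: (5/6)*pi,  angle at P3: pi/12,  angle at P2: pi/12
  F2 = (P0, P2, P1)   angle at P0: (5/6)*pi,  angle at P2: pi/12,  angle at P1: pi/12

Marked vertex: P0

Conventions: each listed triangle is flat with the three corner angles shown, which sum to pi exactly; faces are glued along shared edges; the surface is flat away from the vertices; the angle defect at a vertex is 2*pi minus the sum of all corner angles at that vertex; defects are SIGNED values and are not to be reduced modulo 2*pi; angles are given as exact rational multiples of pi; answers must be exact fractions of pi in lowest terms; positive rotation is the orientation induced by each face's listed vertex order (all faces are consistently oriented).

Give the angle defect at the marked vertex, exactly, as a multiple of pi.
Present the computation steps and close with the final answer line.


Sum of corner angles at P0: (7/3)*pi
defect = 2*pi - (7/3)*pi

Answer: defect(P0) = -pi/3


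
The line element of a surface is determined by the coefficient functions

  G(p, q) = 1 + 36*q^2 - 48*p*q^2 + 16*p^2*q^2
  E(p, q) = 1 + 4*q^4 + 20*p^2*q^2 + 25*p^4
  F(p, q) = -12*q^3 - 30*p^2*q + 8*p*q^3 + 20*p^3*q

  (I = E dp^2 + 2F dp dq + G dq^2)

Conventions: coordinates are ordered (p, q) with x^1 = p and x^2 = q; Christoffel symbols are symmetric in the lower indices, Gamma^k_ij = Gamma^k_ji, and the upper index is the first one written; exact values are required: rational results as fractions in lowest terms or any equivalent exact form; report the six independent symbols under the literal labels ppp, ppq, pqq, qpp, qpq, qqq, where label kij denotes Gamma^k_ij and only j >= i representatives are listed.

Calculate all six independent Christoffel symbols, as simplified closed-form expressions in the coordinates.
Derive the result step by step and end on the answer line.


E = 1 + 4*q^4 + 20*p^2*q^2 + 25*p^4; F = -12*q^3 - 30*p^2*q + 8*p*q^3 + 20*p^3*q; G = 1 + 36*q^2 - 48*p*q^2 + 16*p^2*q^2
Gamma^k_ij = (1/2) g^{kl} (d_i g_jl + d_j g_il - d_l g_ij), with g^inv = (1/(EG-F^2)) [[G, -F], [-F, E]]
first partials: E_p = 40*p*q^2 + 100*p^3, E_q = 16*q^3 + 40*p^2*q, F_p = -60*p*q + 8*q^3 + 60*p^2*q, F_q = -36*q^2 - 30*p^2 + 24*p*q^2 + 20*p^3, G_p = -48*q^2 + 32*p*q^2, G_q = 72*q - 96*p*q + 32*p^2*q
D = EG - F^2 = 1 + 36*q^2 - 48*p*q^2 + 4*q^4 + 36*p^2*q^2 + 25*p^4
expanded: Gamma^p_pp = (G E_p - 2F F_p + F E_q)/(2D), Gamma^p_pq = (G E_q - F G_p)/(2D), Gamma^p_qq = (2G F_q - G G_p - F G_q)/(2D), Gamma^q_pp = (2E F_p - E E_q - F E_p)/(2D), Gamma^q_pq = (E G_p - F E_q)/(2D), Gamma^q_qq = (E G_q - 2F F_q + F G_p)/(2D); substitute and cancel common factors

Answer: Gamma_ppp = (50*p^3 + 20*p*q^2)/(25*p^4 + 36*p^2*q^2 - 48*p*q^2 + 4*q^4 + 36*q^2 + 1), Gamma_ppq = (20*p^2*q + 8*q^3)/(25*p^4 + 36*p^2*q^2 - 48*p*q^2 + 4*q^4 + 36*q^2 + 1), Gamma_pqq = (20*p^3 - 30*p^2 + 8*p*q^2 - 12*q^2)/(25*p^4 + 36*p^2*q^2 - 48*p*q^2 + 4*q^4 + 36*q^2 + 1), Gamma_qpp = (40*p^2*q - 60*p*q)/(25*p^4 + 36*p^2*q^2 - 48*p*q^2 + 4*q^4 + 36*q^2 + 1), Gamma_qpq = (16*p*q^2 - 24*q^2)/(25*p^4 + 36*p^2*q^2 - 48*p*q^2 + 4*q^4 + 36*q^2 + 1), Gamma_qqq = (16*p^2*q - 48*p*q + 36*q)/(25*p^4 + 36*p^2*q^2 - 48*p*q^2 + 4*q^4 + 36*q^2 + 1)


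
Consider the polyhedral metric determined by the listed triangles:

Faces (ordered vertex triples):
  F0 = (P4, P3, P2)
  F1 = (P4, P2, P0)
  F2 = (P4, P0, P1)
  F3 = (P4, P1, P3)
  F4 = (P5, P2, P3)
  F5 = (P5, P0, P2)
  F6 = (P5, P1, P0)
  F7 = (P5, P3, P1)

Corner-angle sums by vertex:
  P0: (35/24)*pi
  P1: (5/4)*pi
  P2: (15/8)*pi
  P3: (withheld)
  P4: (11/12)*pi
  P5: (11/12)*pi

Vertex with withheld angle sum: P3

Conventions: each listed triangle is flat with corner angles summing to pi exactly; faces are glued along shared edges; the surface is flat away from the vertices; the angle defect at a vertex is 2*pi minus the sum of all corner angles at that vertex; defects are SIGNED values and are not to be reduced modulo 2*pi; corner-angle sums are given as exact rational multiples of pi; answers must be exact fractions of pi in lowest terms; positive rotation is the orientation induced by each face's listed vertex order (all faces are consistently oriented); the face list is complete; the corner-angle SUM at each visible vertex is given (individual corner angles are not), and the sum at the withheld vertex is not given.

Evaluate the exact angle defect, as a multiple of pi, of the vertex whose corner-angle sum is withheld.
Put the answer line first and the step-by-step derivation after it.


Answer: defect(P3) = (5/12)*pi

V = 6, E = 12, F = 8; chi = V - E + F = 2
Gauss-Bonnet: total defect = 2*pi*chi = 4*pi; visible defects sum to (43/12)*pi


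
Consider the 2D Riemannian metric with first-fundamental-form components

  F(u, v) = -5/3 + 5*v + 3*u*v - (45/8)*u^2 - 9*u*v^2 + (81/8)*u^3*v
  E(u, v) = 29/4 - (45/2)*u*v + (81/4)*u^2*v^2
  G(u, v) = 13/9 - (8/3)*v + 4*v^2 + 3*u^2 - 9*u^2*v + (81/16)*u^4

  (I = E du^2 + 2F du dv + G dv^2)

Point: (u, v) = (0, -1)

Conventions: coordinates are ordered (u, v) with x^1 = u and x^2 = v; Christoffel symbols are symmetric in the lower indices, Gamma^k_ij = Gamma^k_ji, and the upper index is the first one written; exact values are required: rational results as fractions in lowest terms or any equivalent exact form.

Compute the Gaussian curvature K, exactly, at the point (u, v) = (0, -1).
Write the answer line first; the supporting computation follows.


Answer: K = 11664/267289

E = 29/4, F = -20/3, G = 73/9, EG - F^2 = 517/36 at the point
E_u = 45/2, E_v = 0, F_u = -12, F_v = 5, G_u = 0, G_v = -32/3
E_vv = 0, F_uv = 21, G_uu = 24
Compute both Brioschi determinants and normalise by (EG - F^2)^2.
M1 = [[-E_vv/2 + F_uv - G_uu/2, E_u/2, F_u - E_v/2], [F_v - G_u/2, E, F], [G_v/2, F, G]] = [[9, 45/4, -12], [5, 29/4, -20/3], [-16/3, -20/3, 73/9]]; det M1 = 9
M2 = [[0, E_v/2, G_u/2], [E_v/2, E, F], [G_u/2, F, G]] = [[0, 0, 0], [0, 29/4, -20/3], [0, -20/3, 73/9]]; det M2 = 0
det M1 - det M2 = 9; K = 9 / (517/36)^2 = 11664/267289


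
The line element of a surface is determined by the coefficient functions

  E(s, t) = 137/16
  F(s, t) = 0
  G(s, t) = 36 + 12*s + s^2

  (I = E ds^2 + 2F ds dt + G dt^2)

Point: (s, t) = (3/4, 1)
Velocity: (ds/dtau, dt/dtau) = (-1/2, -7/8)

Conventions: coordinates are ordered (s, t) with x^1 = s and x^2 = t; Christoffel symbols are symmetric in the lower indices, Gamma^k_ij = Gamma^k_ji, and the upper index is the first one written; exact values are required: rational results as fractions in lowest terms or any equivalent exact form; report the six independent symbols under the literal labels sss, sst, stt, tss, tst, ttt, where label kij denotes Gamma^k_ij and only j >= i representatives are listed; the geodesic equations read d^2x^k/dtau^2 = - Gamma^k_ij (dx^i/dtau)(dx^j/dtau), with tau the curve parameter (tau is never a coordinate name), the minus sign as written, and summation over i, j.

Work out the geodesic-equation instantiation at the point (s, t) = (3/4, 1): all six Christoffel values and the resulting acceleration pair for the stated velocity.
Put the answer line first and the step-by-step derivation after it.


Answer: Gamma_sss = 0, Gamma_sst = 0, Gamma_stt = -108/137, Gamma_tss = 0, Gamma_tst = 4/27, Gamma_ttt = 0; accelerations (d^2s/dtau^2, d^2t/dtau^2) = (1323/2192, -7/54)

E = 137/16, F = 0, G = 729/16 at the point
E_s = 0, E_t = 0, F_s = 0, F_t = 0, G_s = 27/2, G_t = 0
EG - F^2 = 99873/256;  g^inv = (256/99873) * [[729/16, 0], [0, 137/16]]
first-kind symbols [ij,l] = (1/2)(d_i g_jl + d_j g_il - d_l g_ij): [ss,s] = E_s/2 = 0, [ss,t] = F_s - E_t/2 = 0, [st,s] = E_t/2 = 0, [st,t] = G_s/2 = 27/4, [tt,s] = F_t - G_s/2 = -27/4, [tt,t] = G_t/2 = 0
Gamma^s_ij = (G*[ij,s] - F*[ij,t])/(EG - F^2), Gamma^t_ij = (E*[ij,t] - F*[ij,s])/(EG - F^2)
Gamma_sss = 0, Gamma_sst = 0, Gamma_stt = -108/137, Gamma_tss = 0, Gamma_tst = 4/27, Gamma_ttt = 0
d^2s/dtau^2 = -(Gamma_sss*(-1/2)^2 + 2*Gamma_sst*(-1/2)*(-7/8) + Gamma_stt*(-7/8)^2) = 1323/2192
d^2t/dtau^2 = -(Gamma_tss*(-1/2)^2 + 2*Gamma_tst*(-1/2)*(-7/8) + Gamma_ttt*(-7/8)^2) = -7/54


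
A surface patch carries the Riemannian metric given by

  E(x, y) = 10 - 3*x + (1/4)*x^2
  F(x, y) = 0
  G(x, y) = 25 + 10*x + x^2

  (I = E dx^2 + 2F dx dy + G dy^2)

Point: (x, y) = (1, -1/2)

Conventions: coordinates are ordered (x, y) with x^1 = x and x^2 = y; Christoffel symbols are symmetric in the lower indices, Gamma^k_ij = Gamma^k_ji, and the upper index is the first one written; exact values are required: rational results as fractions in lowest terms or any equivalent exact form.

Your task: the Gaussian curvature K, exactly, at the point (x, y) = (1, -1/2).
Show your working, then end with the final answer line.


E = 29/4, F = 0, G = 36, EG - F^2 = 261 at the point
E_x = -5/2, E_y = 0, F_x = 0, F_y = 0, G_x = 12, G_y = 0
E_yy = 0, F_xy = 0, G_xx = 2
K follows from Brioschi's formula, (det M1 - det M2)/(EG - F^2)^2.
M1 = [[-E_yy/2 + F_xy - G_xx/2, E_x/2, F_x - E_y/2], [F_y - G_x/2, E, F], [G_y/2, F, G]] = [[-1, -5/4, 0], [-6, 29/4, 0], [0, 0, 36]]; det M1 = -531
M2 = [[0, E_y/2, G_x/2], [E_y/2, E, F], [G_x/2, F, G]] = [[0, 0, 6], [0, 29/4, 0], [6, 0, 36]]; det M2 = -261
det M1 - det M2 = -270; K = -270 / (261)^2 = -10/2523

Answer: K = -10/2523


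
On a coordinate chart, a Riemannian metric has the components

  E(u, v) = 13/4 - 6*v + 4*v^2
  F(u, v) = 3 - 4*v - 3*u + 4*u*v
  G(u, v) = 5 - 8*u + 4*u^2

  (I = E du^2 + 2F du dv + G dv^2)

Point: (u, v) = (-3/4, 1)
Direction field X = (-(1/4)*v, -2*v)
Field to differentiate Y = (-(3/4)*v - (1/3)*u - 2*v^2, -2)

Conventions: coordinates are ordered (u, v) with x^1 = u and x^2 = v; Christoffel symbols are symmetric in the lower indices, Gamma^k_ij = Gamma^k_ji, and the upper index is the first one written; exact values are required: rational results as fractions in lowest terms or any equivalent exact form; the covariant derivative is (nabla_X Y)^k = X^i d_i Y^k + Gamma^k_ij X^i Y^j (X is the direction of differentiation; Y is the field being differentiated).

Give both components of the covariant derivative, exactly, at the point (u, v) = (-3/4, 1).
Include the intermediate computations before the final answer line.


E = 5/4, F = -7/4, G = 53/4 at the point
E_u = 0, E_v = 2, F_u = 1, F_v = -7, G_u = -14, G_v = 0
EG - F^2 = 27/2;  g^inv = (2/27) * [[53/4, 7/4], [7/4, 5/4]]
first-kind symbols [ij,l] = (1/2)(d_i g_jl + d_j g_il - d_l g_ij): [uu,u] = E_u/2 = 0, [uu,v] = F_u - E_v/2 = 0, [uv,u] = E_v/2 = 1, [uv,v] = G_u/2 = -7, [vv,u] = F_v - G_u/2 = 0, [vv,v] = G_v/2 = 0
Gamma^u_ij = (G*[ij,u] - F*[ij,v])/(EG - F^2), Gamma^v_ij = (E*[ij,v] - F*[ij,u])/(EG - F^2)
Gamma_uuu = 0, Gamma_uuv = 2/27, Gamma_uvv = 0, Gamma_vuu = 0, Gamma_vuv = -14/27, Gamma_vvv = 0
X = (-1/4, -2), Y = (-5/2, -2) at the point

Answer: (nabla_X Y)^u = 1079/108, (nabla_X Y)^v = -77/27


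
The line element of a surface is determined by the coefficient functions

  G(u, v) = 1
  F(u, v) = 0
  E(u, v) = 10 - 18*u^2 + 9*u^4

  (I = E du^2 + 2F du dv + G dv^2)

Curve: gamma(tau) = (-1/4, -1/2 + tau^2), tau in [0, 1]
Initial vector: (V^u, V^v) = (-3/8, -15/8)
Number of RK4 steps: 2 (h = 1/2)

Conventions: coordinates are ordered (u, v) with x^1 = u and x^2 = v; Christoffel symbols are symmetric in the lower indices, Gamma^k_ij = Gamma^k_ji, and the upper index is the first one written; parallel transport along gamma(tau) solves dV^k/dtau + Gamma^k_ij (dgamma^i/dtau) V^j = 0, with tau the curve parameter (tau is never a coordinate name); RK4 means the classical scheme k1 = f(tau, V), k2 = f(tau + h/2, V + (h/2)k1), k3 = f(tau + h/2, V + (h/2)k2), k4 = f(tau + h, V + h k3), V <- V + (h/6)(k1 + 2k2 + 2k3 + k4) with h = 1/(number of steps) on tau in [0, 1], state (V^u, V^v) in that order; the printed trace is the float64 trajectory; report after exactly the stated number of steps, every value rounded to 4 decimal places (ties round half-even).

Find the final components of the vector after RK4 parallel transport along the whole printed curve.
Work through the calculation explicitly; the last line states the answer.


gamma'(tau) = (0, 2*tau); f(tau, V)^k = -Gamma^k_ij(gamma(tau)) gamma'^i(tau) V^j; h = 1/2; intermediate values shown to 6 dp
curve data and Christoffel symbols at the stage parameters:
  tau = 0.000000: gamma = (-0.250000, -0.500000), gamma' = (0.000000, 0.000000); Gamma_uuu = 0.473477, Gamma_uuv = 0.000000, Gamma_uvv = 0.000000, Gamma_vuu = 0.000000, Gamma_vuv = 0.000000, Gamma_vvv = 0.000000
  tau = 0.250000: gamma = (-0.250000, -0.437500), gamma' = (0.000000, 0.500000); Gamma_uuu = 0.473477, Gamma_uuv = 0.000000, Gamma_uvv = 0.000000, Gamma_vuu = 0.000000, Gamma_vuv = 0.000000, Gamma_vvv = 0.000000
  tau = 0.500000: gamma = (-0.250000, -0.250000), gamma' = (0.000000, 1.000000); Gamma_uuu = 0.473477, Gamma_uuv = 0.000000, Gamma_uvv = 0.000000, Gamma_vuu = 0.000000, Gamma_vuv = 0.000000, Gamma_vvv = 0.000000
  tau = 0.750000: gamma = (-0.250000, 0.062500), gamma' = (0.000000, 1.500000); Gamma_uuu = 0.473477, Gamma_uuv = 0.000000, Gamma_uvv = 0.000000, Gamma_vuu = 0.000000, Gamma_vuv = 0.000000, Gamma_vvv = 0.000000
  tau = 1.000000: gamma = (-0.250000, 0.500000), gamma' = (0.000000, 2.000000); Gamma_uuu = 0.473477, Gamma_uuv = 0.000000, Gamma_uvv = 0.000000, Gamma_vuu = 0.000000, Gamma_vuv = 0.000000, Gamma_vvv = 0.000000
step 0: V^u = -0.3750, V^v = -1.8750
step 1: k1 = (0.000000, 0.000000), k2 = (0.000000, 0.000000), k3 = (0.000000, 0.000000), k4 = (0.000000, 0.000000); V <- V + (h/6)(k1 + 2k2 + 2k3 + k4): V^u = -0.3750, V^v = -1.8750
step 2: k1 = (0.000000, 0.000000), k2 = (0.000000, 0.000000), k3 = (0.000000, 0.000000), k4 = (0.000000, 0.000000); V <- V + (h/6)(k1 + 2k2 + 2k3 + k4): V^u = -0.3750, V^v = -1.8750

Answer: V^u = -0.3750, V^v = -1.8750


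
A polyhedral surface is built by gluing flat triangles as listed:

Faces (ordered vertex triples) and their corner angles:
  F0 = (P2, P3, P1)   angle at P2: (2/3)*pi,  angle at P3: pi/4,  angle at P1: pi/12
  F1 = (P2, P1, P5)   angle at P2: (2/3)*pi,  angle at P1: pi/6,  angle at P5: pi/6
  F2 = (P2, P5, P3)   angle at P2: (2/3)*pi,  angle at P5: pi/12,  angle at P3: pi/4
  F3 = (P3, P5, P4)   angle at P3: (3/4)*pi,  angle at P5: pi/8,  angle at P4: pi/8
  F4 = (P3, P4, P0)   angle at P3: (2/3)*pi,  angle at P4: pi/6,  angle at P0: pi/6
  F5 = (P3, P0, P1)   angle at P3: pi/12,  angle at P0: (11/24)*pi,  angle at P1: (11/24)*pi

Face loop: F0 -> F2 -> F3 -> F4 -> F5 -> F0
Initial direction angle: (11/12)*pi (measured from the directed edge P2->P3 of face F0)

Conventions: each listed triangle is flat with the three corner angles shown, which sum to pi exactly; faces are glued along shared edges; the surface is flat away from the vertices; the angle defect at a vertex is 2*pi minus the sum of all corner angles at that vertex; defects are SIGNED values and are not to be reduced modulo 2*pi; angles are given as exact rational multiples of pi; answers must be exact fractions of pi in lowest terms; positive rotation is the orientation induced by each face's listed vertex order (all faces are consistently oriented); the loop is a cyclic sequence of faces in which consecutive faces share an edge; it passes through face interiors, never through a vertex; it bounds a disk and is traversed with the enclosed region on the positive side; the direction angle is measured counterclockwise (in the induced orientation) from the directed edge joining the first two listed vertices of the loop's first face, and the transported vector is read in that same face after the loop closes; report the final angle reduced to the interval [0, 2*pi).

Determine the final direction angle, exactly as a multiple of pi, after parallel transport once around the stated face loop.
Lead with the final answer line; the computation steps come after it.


Answer: final direction angle = (11/12)*pi

enclosed vertex P3: corner angles sum to 2*pi, defect = 2*pi - 2*pi = 0
summing the enclosed defects onto the initial angle, mod 2*pi in the induced orientation:
final angle = (11/12)*pi + 0 = (11/12)*pi (mod 2*pi)
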